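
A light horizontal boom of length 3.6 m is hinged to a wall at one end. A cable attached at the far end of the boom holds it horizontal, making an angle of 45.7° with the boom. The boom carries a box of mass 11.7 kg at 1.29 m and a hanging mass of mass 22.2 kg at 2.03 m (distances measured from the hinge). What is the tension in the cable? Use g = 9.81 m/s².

Choose the hinge as the axis so the unknown hinge reaction has zero arm there.
Box: 11.7 × 9.81 = 114.8 N down at 1.29 m → arm 1.29 m, τ = 114.8 × 1.29 = 148.1 N·m clockwise.
Hanging mass: 22.2 × 9.81 = 217.8 N down at 2.03 m → arm 2.03 m, τ = 217.8 × 2.03 = 442.1 N·m clockwise.
Total clockwise load moment = 590.2 N·m.
The cable tension T acts at 3.6 m; only its component perpendicular to the boom, T sinθ, produces torque. sin 45.7° = 0.7157.
For rotational equilibrium, T × 3.6 × 0.7157 = 590.2, so T = 590.2 / 2.577 = 229 N.

T ≈ 229 N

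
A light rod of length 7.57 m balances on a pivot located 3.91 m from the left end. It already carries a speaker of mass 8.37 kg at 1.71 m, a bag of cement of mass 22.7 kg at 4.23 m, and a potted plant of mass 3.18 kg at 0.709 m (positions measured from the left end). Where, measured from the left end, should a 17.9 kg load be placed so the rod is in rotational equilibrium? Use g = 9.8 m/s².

x ≈ 5.1 m from the left end

Choose the pivot (at 3.91 m from the left end) as the axis so the support reaction has zero arm there.
Speaker: 8.37 × 9.8 = 82.03 N down at 1.71 m → arm 2.2 m, τ = 82.03 × 2.2 = 180.5 N·m counterclockwise.
Bag of cement: 22.7 × 9.8 = 222.5 N down at 4.23 m → arm 0.32 m, τ = 222.5 × 0.32 = 71.2 N·m clockwise.
Potted plant: 3.18 × 9.8 = 31.16 N down at 0.709 m → arm 3.201 m, τ = 31.16 × 3.201 = 99.74 N·m counterclockwise.
Net moment of existing loads = 209 N·m counterclockwise.
The load weighs 17.9 × 9.8 = 175.4 N and must supply an equal clockwise moment, so its lever arm about the pivot is 209 / 175.4 = 1.19 m.
That puts it at 3.91 + 1.19 = 5.1 m from the left end.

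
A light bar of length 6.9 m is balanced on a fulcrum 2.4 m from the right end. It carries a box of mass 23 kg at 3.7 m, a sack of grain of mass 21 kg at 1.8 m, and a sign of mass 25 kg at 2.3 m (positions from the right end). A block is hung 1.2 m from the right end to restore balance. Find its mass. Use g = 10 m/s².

m ≈ 12.3 kg

Taking torques about the fulcrum (at 2.4 m from the right end):
Box: 23 × 10 = 230 N down at 3.7 m → arm 1.3 m, τ = 230 × 1.3 = 299 N·m counterclockwise.
Sack of grain: 21 × 10 = 210 N down at 1.8 m → arm 0.6 m, τ = 210 × 0.6 = 126 N·m clockwise.
Sign: 25 × 10 = 250 N down at 2.3 m → arm 0.1 m, τ = 250 × 0.1 = 25 N·m clockwise.
Net moment of known loads = 148 N·m counterclockwise.
An unknown mass m at 1.2 m has arm 1.2 m; its moment is m·g·1.2 clockwise.
Setting net torque to zero: m × 10 × 1.2 = 148 → m = 148 / (10 × 1.2) = 12.3 kg.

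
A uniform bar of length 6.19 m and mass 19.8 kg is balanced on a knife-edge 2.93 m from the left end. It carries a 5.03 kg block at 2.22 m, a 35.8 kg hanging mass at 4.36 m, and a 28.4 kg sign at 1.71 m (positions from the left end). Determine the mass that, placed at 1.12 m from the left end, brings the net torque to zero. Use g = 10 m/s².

About the knife-edge (at 2.93 m from the left end):
Beam weight: 19.8 × 10 = 198 N down at 3.095 m → arm 0.165 m, τ = 198 × 0.165 = 32.67 N·m clockwise.
Block: 5.03 × 10 = 50.3 N down at 2.22 m → arm 0.71 m, τ = 50.3 × 0.71 = 35.71 N·m counterclockwise.
Hanging mass: 35.8 × 10 = 358 N down at 4.36 m → arm 1.43 m, τ = 358 × 1.43 = 511.9 N·m clockwise.
Sign: 28.4 × 10 = 284 N down at 1.71 m → arm 1.22 m, τ = 284 × 1.22 = 346.5 N·m counterclockwise.
Net moment of known loads = 162.4 N·m clockwise.
An unknown mass m at 1.12 m has arm 1.81 m; its moment is m·g·1.81 counterclockwise.
Balancing moments: m × 10 × 1.81 = 162.4, giving m = 162.4 / (10 × 1.81) = 8.97 kg.

m ≈ 8.97 kg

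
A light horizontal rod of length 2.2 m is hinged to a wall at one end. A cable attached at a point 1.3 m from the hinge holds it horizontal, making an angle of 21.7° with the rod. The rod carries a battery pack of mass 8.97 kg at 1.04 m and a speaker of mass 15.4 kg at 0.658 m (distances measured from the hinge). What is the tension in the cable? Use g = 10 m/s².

Take moments about the hinge.
Battery pack: 8.97 × 10 = 89.7 N down at 1.04 m → arm 1.04 m, τ = 89.7 × 1.04 = 93.29 N·m clockwise.
Speaker: 15.4 × 10 = 154 N down at 0.658 m → arm 0.658 m, τ = 154 × 0.658 = 101.3 N·m clockwise.
Total clockwise load moment = 194.6 N·m.
The cable tension T acts at 1.3 m; only its component perpendicular to the rod, T sinθ, produces torque. sin 21.7° = 0.3697.
Στ = 0 ⇒ T × 1.3 × 0.3697 = 194.6 ⇒ T = 194.6 / 0.4806 = 405 N.

T ≈ 405 N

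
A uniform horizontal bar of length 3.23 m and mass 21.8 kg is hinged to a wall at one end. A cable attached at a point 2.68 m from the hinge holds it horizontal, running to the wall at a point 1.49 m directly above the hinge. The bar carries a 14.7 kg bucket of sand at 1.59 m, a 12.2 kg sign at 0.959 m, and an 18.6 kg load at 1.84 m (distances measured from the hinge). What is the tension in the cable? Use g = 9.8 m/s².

T ≈ 786 N

About the hinge:
Beam weight: 21.8 × 9.8 = 213.6 N down at 1.615 m → arm 1.615 m, τ = 213.6 × 1.615 = 345 N·m clockwise.
Bucket of sand: 14.7 × 9.8 = 144.1 N down at 1.59 m → arm 1.59 m, τ = 144.1 × 1.59 = 229.1 N·m clockwise.
Sign: 12.2 × 9.8 = 119.6 N down at 0.959 m → arm 0.959 m, τ = 119.6 × 0.959 = 114.7 N·m clockwise.
Load: 18.6 × 9.8 = 182.3 N down at 1.84 m → arm 1.84 m, τ = 182.3 × 1.84 = 335.4 N·m clockwise.
Total clockwise load moment = 1024 N·m.
The cable tension T acts at 2.68 m; only its component perpendicular to the bar, T sinθ, produces torque. sinθ = h/√(h²+d²) = 1.49/√(1.49²+2.68²) = 0.4859.
For rotational equilibrium, T × 2.68 × 0.4859 = 1024, so T = 1024 / 1.302 = 786 N.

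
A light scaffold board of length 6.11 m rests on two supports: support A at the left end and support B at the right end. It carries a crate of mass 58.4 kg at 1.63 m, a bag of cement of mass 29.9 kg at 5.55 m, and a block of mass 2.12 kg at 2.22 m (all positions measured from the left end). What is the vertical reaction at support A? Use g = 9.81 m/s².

R_A ≈ 460 N

Taking torques about support B:
Crate: 58.4 × 9.81 = 572.9 N down at 1.63 m → arm 4.48 m, τ = 572.9 × 4.48 = 2567 N·m counterclockwise.
Bag of cement: 29.9 × 9.81 = 293.3 N down at 5.55 m → arm 0.56 m, τ = 293.3 × 0.56 = 164.2 N·m counterclockwise.
Block: 2.12 × 9.81 = 20.8 N down at 2.22 m → arm 3.89 m, τ = 20.8 × 3.89 = 80.91 N·m counterclockwise.
Net load moment about support B = 2812 N·m counterclockwise.
Reaction R at support A is upward at 0 m, arm 6.11 m → moment R × 6.11 clockwise.
Στ = 0 ⇒ R × 6.11 = 2812 ⇒ R = 460 N.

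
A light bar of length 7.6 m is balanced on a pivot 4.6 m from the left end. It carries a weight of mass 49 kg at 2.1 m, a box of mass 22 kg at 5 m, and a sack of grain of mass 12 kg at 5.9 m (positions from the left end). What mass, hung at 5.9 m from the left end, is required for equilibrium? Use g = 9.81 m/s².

Taking torques about the pivot (at 4.6 m from the left end):
Weight: 49 × 9.81 = 480.7 N down at 2.1 m → arm 2.5 m, τ = 480.7 × 2.5 = 1202 N·m counterclockwise.
Box: 22 × 9.81 = 215.8 N down at 5 m → arm 0.4 m, τ = 215.8 × 0.4 = 86.32 N·m clockwise.
Sack of grain: 12 × 9.81 = 117.7 N down at 5.9 m → arm 1.3 m, τ = 117.7 × 1.3 = 153 N·m clockwise.
Net moment of known loads = 962.7 N·m counterclockwise.
An unknown mass m at 5.9 m has arm 1.3 m; its moment is m·g·1.3 clockwise.
Setting net torque to zero: m × 9.81 × 1.3 = 962.7 → m = 962.7 / (9.81 × 1.3) = 75.5 kg.

m ≈ 75.5 kg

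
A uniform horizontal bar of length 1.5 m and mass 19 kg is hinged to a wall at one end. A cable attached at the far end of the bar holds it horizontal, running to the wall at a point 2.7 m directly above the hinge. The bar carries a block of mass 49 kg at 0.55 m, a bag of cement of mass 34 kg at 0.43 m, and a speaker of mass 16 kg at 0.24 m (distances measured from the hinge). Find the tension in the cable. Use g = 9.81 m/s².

T ≈ 446 N

Take moments about the hinge.
Beam weight: 19 × 9.81 = 186.4 N down at 0.75 m → arm 0.75 m, τ = 186.4 × 0.75 = 139.8 N·m clockwise.
Block: 49 × 9.81 = 480.7 N down at 0.55 m → arm 0.55 m, τ = 480.7 × 0.55 = 264.4 N·m clockwise.
Bag of cement: 34 × 9.81 = 333.5 N down at 0.43 m → arm 0.43 m, τ = 333.5 × 0.43 = 143.4 N·m clockwise.
Speaker: 16 × 9.81 = 157 N down at 0.24 m → arm 0.24 m, τ = 157 × 0.24 = 37.68 N·m clockwise.
Total clockwise load moment = 585.3 N·m.
The cable tension T acts at 1.5 m; only its component perpendicular to the bar, T sinθ, produces torque. sinθ = h/√(h²+d²) = 2.7/√(2.7²+1.5²) = 0.8742.
Στ = 0 ⇒ T × 1.5 × 0.8742 = 585.3 ⇒ T = 585.3 / 1.311 = 446 N.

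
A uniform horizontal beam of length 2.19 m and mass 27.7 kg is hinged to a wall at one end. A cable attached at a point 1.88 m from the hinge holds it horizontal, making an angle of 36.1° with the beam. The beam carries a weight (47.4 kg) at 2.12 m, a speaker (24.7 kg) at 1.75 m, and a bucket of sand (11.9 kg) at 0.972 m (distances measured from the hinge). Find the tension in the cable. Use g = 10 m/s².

T ≈ 1680 N

Sum moments about the hinge (the unknown hinge reaction has zero arm there).
Beam weight: 27.7 × 10 = 277 N down at 1.095 m → arm 1.095 m, τ = 277 × 1.095 = 303.3 N·m clockwise.
Weight: 47.4 × 10 = 474 N down at 2.12 m → arm 2.12 m, τ = 474 × 2.12 = 1005 N·m clockwise.
Speaker: 24.7 × 10 = 247 N down at 1.75 m → arm 1.75 m, τ = 247 × 1.75 = 432.2 N·m clockwise.
Bucket of sand: 11.9 × 10 = 119 N down at 0.972 m → arm 0.972 m, τ = 119 × 0.972 = 115.7 N·m clockwise.
Total clockwise load moment = 1856 N·m.
The cable tension T acts at 1.88 m; only its component perpendicular to the beam, T sinθ, produces torque. sin 36.1° = 0.5892.
Balancing moments: T × 1.88 × 0.5892 = 1856, giving T = 1856 / 1.108 = 1680 N.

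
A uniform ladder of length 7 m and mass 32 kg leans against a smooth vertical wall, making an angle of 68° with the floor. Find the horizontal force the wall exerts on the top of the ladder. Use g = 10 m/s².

Taking torques about the foot of the ladder:
Ladder weight 32×10 = 320 N acts at 3.5 m along the ladder; its horizontal arm is 3.5·cos68° = 1.311 m → τ = 419.5 N·m clockwise.
Wall normal N acts horizontally at the top; its moment arm is the height L sinθ = 7·sin68° = 6.49 m, counterclockwise.
Στ = 0 ⇒ N × 6.49 = 419.5 ⇒ N = 64.6 N.

N_wall ≈ 64.6 N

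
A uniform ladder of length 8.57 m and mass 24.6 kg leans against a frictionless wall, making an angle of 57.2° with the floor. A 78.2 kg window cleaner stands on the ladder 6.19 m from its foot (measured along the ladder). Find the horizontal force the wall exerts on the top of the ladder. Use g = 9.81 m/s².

N_wall ≈ 435 N

Choose the foot of the ladder as the axis so the floor normal and friction both act there and drop out.
Ladder weight 24.6×9.81 = 241.3 N acts at 4.285 m along the ladder; its horizontal arm is 4.285·cos57.2° = 2.321 m → τ = 560.1 N·m clockwise.
Window cleaner: 78.2×9.81 = 767.1 N at 6.19 m → arm 3.353 m → τ = 2572 N·m clockwise.
Wall normal N acts horizontally at the top; its moment arm is the height L sinθ = 8.57·sin57.2° = 7.204 m, counterclockwise.
For rotational equilibrium, N × 7.204 = 3132, so N = 435 N.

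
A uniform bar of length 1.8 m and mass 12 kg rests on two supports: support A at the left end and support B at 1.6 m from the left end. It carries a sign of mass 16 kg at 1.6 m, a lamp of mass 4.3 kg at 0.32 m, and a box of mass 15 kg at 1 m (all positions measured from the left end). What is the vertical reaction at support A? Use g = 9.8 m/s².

R_A ≈ 140 N

Sum moments about support B (its reaction then has zero moment arm).
Beam weight: 12 × 9.8 = 117.6 N down at 0.9 m → arm 0.7 m, τ = 117.6 × 0.7 = 82.32 N·m counterclockwise.
Sign: acts at the support B, moment arm 0 → no torque.
Lamp: 4.3 × 9.8 = 42.14 N down at 0.32 m → arm 1.28 m, τ = 42.14 × 1.28 = 53.94 N·m counterclockwise.
Box: 15 × 9.8 = 147 N down at 1 m → arm 0.6 m, τ = 147 × 0.6 = 88.2 N·m counterclockwise.
Net load moment about support B = 224.5 N·m counterclockwise.
Reaction R at support A is upward at 0 m, arm 1.6 m → moment R × 1.6 clockwise.
Στ = 0 ⇒ R × 1.6 = 224.5 ⇒ R = 140 N.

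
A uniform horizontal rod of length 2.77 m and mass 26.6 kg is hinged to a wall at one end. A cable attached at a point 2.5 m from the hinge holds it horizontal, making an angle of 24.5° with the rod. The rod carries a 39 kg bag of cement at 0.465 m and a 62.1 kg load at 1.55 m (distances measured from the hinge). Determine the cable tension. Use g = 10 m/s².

Take moments about the hinge.
Beam weight: 26.6 × 10 = 266 N down at 1.385 m → arm 1.385 m, τ = 266 × 1.385 = 368.4 N·m clockwise.
Bag of cement: 39 × 10 = 390 N down at 0.465 m → arm 0.465 m, τ = 390 × 0.465 = 181.4 N·m clockwise.
Load: 62.1 × 10 = 621 N down at 1.55 m → arm 1.55 m, τ = 621 × 1.55 = 962.6 N·m clockwise.
Total clockwise load moment = 1512 N·m.
The cable tension T acts at 2.5 m; only its component perpendicular to the rod, T sinθ, produces torque. sin 24.5° = 0.4147.
For rotational equilibrium, T × 2.5 × 0.4147 = 1512, so T = 1512 / 1.037 = 1460 N.

T ≈ 1460 N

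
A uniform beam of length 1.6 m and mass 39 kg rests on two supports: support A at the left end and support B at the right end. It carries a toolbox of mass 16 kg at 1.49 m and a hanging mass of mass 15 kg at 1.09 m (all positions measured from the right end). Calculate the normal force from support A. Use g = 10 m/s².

R_A ≈ 446 N

Taking torques about support B:
Beam weight: 39 × 10 = 390 N down at 0.8 m → arm 0.8 m, τ = 390 × 0.8 = 312 N·m counterclockwise.
Toolbox: 16 × 10 = 160 N down at 1.49 m → arm 1.49 m, τ = 160 × 1.49 = 238.4 N·m counterclockwise.
Hanging mass: 15 × 10 = 150 N down at 1.09 m → arm 1.09 m, τ = 150 × 1.09 = 163.5 N·m counterclockwise.
Net load moment about support B = 713.9 N·m counterclockwise.
Reaction R at support A is upward at 1.6 m, arm 1.6 m → moment R × 1.6 clockwise.
Στ = 0 ⇒ R × 1.6 = 713.9 ⇒ R = 446 N.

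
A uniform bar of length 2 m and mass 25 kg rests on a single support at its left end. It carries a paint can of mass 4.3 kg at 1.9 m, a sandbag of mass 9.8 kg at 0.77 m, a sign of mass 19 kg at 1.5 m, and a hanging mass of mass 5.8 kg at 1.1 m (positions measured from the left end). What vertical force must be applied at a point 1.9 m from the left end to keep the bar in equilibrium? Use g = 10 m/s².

Sum moments about the left end (the unknown pivot reaction has zero arm there).
Beam weight: 25 × 10 = 250 N down at 1 m → arm 1 m, τ = 250 × 1 = 250 N·m clockwise.
Paint can: 4.3 × 10 = 43 N down at 1.9 m → arm 1.9 m, τ = 43 × 1.9 = 81.7 N·m clockwise.
Sandbag: 9.8 × 10 = 98 N down at 0.77 m → arm 0.77 m, τ = 98 × 0.77 = 75.46 N·m clockwise.
Sign: 19 × 10 = 190 N down at 1.5 m → arm 1.5 m, τ = 190 × 1.5 = 285 N·m clockwise.
Hanging mass: 5.8 × 10 = 58 N down at 1.1 m → arm 1.1 m, τ = 58 × 1.1 = 63.8 N·m clockwise.
Net moment of the loads = 756 N·m clockwise.
The upward force F acts at a point 1.9 m from the left end, arm 1.9 m, giving F × 1.9 counterclockwise.
Setting net torque to zero: F × 1.9 = 756 → F = 756 / 1.9 = 398 N.

F ≈ 398 N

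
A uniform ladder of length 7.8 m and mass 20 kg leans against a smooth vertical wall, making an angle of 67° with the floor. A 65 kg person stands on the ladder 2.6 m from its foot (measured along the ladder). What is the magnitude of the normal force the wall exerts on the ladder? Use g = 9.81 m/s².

N_wall ≈ 132 N

Choose the foot of the ladder as the axis so the floor normal and friction both act there and drop out.
Ladder weight 20×9.81 = 196.2 N acts at 3.9 m along the ladder; its horizontal arm is 3.9·cos67° = 1.524 m → τ = 299 N·m clockwise.
Person: 65×9.81 = 637.6 N at 2.6 m → arm 1.016 m → τ = 647.8 N·m clockwise.
Wall normal N acts horizontally at the top; its moment arm is the height L sinθ = 7.8·sin67° = 7.18 m, counterclockwise.
Στ = 0 ⇒ N × 7.18 = 946.8 ⇒ N = 132 N.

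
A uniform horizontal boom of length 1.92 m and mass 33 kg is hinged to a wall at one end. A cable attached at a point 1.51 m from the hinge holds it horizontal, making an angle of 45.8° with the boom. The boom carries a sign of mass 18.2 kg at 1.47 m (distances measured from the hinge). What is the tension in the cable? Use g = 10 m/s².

Take moments about the hinge.
Beam weight: 33 × 10 = 330 N down at 0.96 m → arm 0.96 m, τ = 330 × 0.96 = 316.8 N·m clockwise.
Sign: 18.2 × 10 = 182 N down at 1.47 m → arm 1.47 m, τ = 182 × 1.47 = 267.5 N·m clockwise.
Total clockwise load moment = 584.3 N·m.
The cable tension T acts at 1.51 m; only its component perpendicular to the boom, T sinθ, produces torque. sin 45.8° = 0.7169.
Setting net torque to zero: T × 1.51 × 0.7169 = 584.3 → T = 584.3 / 1.083 = 540 N.

T ≈ 540 N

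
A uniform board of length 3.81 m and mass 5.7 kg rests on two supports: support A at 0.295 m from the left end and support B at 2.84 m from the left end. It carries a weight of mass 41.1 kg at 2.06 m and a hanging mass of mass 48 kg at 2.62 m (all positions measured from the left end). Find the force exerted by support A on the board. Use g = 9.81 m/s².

R_A ≈ 185 N

Take moments about support B.
Beam weight: 5.7 × 9.81 = 55.92 N down at 1.905 m → arm 0.935 m, τ = 55.92 × 0.935 = 52.29 N·m counterclockwise.
Weight: 41.1 × 9.81 = 403.2 N down at 2.06 m → arm 0.78 m, τ = 403.2 × 0.78 = 314.5 N·m counterclockwise.
Hanging mass: 48 × 9.81 = 470.9 N down at 2.62 m → arm 0.22 m, τ = 470.9 × 0.22 = 103.6 N·m counterclockwise.
Net load moment about support B = 470.4 N·m counterclockwise.
Reaction R at support A is upward at 0.295 m, arm 2.545 m → moment R × 2.545 clockwise.
Balancing moments: R × 2.545 = 470.4, giving R = 185 N.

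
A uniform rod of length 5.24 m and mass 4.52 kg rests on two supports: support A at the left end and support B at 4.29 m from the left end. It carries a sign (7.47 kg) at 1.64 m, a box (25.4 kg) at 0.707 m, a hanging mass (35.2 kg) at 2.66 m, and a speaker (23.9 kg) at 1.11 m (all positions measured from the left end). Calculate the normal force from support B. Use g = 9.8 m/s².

R_B ≈ 371 N

Choose support A as the axis so its reaction then has zero moment arm.
Beam weight: 4.52 × 9.8 = 44.3 N down at 2.62 m → arm 2.62 m, τ = 44.3 × 2.62 = 116.1 N·m clockwise.
Sign: 7.47 × 9.8 = 73.21 N down at 1.64 m → arm 1.64 m, τ = 73.21 × 1.64 = 120.1 N·m clockwise.
Box: 25.4 × 9.8 = 248.9 N down at 0.707 m → arm 0.707 m, τ = 248.9 × 0.707 = 176 N·m clockwise.
Hanging mass: 35.2 × 9.8 = 345 N down at 2.66 m → arm 2.66 m, τ = 345 × 2.66 = 917.7 N·m clockwise.
Speaker: 23.9 × 9.8 = 234.2 N down at 1.11 m → arm 1.11 m, τ = 234.2 × 1.11 = 260 N·m clockwise.
Net load moment about support A = 1590 N·m clockwise.
Reaction R at support B is upward at 4.29 m, arm 4.29 m → moment R × 4.29 counterclockwise.
For rotational equilibrium, R × 4.29 = 1590, so R = 371 N.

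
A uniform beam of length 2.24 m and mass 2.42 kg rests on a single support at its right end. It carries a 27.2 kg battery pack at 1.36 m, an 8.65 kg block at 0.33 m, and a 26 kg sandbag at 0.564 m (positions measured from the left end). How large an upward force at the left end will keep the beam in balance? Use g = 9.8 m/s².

F ≈ 380 N

Sum moments about the right end (the unknown pivot reaction has zero arm there).
Beam weight: 2.42 × 9.8 = 23.72 N down at 1.12 m → arm 1.12 m, τ = 23.72 × 1.12 = 26.57 N·m counterclockwise.
Battery pack: 27.2 × 9.8 = 266.6 N down at 1.36 m → arm 0.88 m, τ = 266.6 × 0.88 = 234.6 N·m counterclockwise.
Block: 8.65 × 9.8 = 84.77 N down at 0.33 m → arm 1.91 m, τ = 84.77 × 1.91 = 161.9 N·m counterclockwise.
Sandbag: 26 × 9.8 = 254.8 N down at 0.564 m → arm 1.676 m, τ = 254.8 × 1.676 = 427 N·m counterclockwise.
Net moment of the loads = 850.1 N·m counterclockwise.
The upward force F acts at the left end, arm 2.24 m, giving F × 2.24 clockwise.
Setting net torque to zero: F × 2.24 = 850.1 → F = 850.1 / 2.24 = 380 N.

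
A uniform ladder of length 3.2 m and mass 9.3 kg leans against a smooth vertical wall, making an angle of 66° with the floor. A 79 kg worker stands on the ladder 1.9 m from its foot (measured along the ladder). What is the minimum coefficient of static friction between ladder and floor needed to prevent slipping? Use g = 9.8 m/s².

Sum moments about the foot of the ladder (the floor normal and friction both act there and drop out).
Ladder weight 9.3×9.8 = 91.14 N acts at 1.6 m along the ladder; its horizontal arm is 1.6·cos66° = 0.6508 m → τ = 59.31 N·m clockwise.
Worker: 79×9.8 = 774.2 N at 1.9 m → arm 0.7728 m → τ = 598.3 N·m clockwise.
Wall normal N acts horizontally at the top; its moment arm is the height L sinθ = 3.2·sin66° = 2.923 m, counterclockwise.
Setting net torque to zero: N × 2.923 = 657.6 → N = 225 N.
ΣFx = 0 ⇒ f = N_wall = 225 N. ΣFy = 0 ⇒ N_floor = 865.3 N.
μ_min = f / N_floor = 225 / 865.3 = 0.26.

μ_min ≈ 0.26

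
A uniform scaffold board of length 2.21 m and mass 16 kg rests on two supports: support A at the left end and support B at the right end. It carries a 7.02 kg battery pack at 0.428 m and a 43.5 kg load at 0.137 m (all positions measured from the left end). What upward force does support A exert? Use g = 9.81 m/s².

Choose support B as the axis so its reaction then has zero moment arm.
Beam weight: 16 × 9.81 = 157 N down at 1.105 m → arm 1.105 m, τ = 157 × 1.105 = 173.5 N·m counterclockwise.
Battery pack: 7.02 × 9.81 = 68.87 N down at 0.428 m → arm 1.782 m, τ = 68.87 × 1.782 = 122.7 N·m counterclockwise.
Load: 43.5 × 9.81 = 426.7 N down at 0.137 m → arm 2.073 m, τ = 426.7 × 2.073 = 884.5 N·m counterclockwise.
Net load moment about support B = 1181 N·m counterclockwise.
Reaction R at support A is upward at 0 m, arm 2.21 m → moment R × 2.21 clockwise.
Setting net torque to zero: R × 2.21 = 1181 → R = 534 N.

R_A ≈ 534 N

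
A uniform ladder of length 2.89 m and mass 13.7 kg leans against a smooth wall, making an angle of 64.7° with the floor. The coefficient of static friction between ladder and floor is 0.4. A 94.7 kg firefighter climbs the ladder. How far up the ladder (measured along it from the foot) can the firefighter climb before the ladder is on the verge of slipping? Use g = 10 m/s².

d ≈ 2.59 m

Take moments about the foot of the ladder.
Ladder weight 13.7×10 = 137 N acts at 1.445 m along the ladder; its horizontal arm is 1.445·cos64.7° = 0.6175 m → τ = 84.6 N·m clockwise.
Firefighter weight 94.7×10 = 947 N at distance d → arm d·cos64.7° → τ = 947·d·0.4274 clockwise.
Wall normal N at the top has arm L sinθ = 2.613 m counterclockwise, so Στ = 0 gives N·2.613 = 84.6 + 404.7·d.
ΣFy = 0 ⇒ N_floor = 1084 N, so the maximum friction is μ_s·N_floor = 0.4×1084 = 433.6 N. ΣFx = 0 ⇒ N_wall = f, so at the slipping point N = 433.6 N.
Substituting: 433.6×2.613 = 84.6 + 404.7·d ⇒ d = (1133 − 84.6) / 404.7 = 2.59 m.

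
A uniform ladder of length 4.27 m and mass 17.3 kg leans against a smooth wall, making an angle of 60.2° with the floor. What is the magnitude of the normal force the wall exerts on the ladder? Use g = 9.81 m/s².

N_wall ≈ 48.6 N

Taking torques about the foot of the ladder:
Ladder weight 17.3×9.81 = 169.7 N acts at 2.135 m along the ladder; its horizontal arm is 2.135·cos60.2° = 1.061 m → τ = 180.1 N·m clockwise.
Wall normal N acts horizontally at the top; its moment arm is the height L sinθ = 4.27·sin60.2° = 3.705 m, counterclockwise.
Balancing moments: N × 3.705 = 180.1, giving N = 48.6 N.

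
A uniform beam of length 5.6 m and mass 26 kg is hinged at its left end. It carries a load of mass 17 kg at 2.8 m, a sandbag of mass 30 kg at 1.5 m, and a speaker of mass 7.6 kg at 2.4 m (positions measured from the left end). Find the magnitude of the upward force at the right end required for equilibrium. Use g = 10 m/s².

About the left end:
Beam weight: 26 × 10 = 260 N down at 2.8 m → arm 2.8 m, τ = 260 × 2.8 = 728 N·m clockwise.
Load: 17 × 10 = 170 N down at 2.8 m → arm 2.8 m, τ = 170 × 2.8 = 476 N·m clockwise.
Sandbag: 30 × 10 = 300 N down at 1.5 m → arm 1.5 m, τ = 300 × 1.5 = 450 N·m clockwise.
Speaker: 7.6 × 10 = 76 N down at 2.4 m → arm 2.4 m, τ = 76 × 2.4 = 182.4 N·m clockwise.
Net moment of the loads = 1836 N·m clockwise.
The upward force F acts at the right end, arm 5.6 m, giving F × 5.6 counterclockwise.
Balancing moments: F × 5.6 = 1836, giving F = 1836 / 5.6 = 328 N.

F ≈ 328 N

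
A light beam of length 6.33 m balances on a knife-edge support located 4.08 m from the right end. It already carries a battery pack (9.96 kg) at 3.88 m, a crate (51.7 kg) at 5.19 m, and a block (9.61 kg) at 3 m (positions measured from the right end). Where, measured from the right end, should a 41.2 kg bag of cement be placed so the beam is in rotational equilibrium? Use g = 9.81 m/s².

x ≈ 2.99 m from the right end

Taking torques about the knife-edge support (at 4.08 m from the right end):
Battery pack: 9.96 × 9.81 = 97.71 N down at 3.88 m → arm 0.2 m, τ = 97.71 × 0.2 = 19.54 N·m clockwise.
Crate: 51.7 × 9.81 = 507.2 N down at 5.19 m → arm 1.11 m, τ = 507.2 × 1.11 = 563 N·m counterclockwise.
Block: 9.61 × 9.81 = 94.27 N down at 3 m → arm 1.08 m, τ = 94.27 × 1.08 = 101.8 N·m clockwise.
Net moment of existing loads = 441.7 N·m counterclockwise.
The bag of cement weighs 41.2 × 9.81 = 404.2 N and must supply an equal clockwise moment, so its lever arm about the knife-edge support is 441.7 / 404.2 = 1.09 m.
That puts it at 4.08 − 1.09 = 2.99 m from the right end.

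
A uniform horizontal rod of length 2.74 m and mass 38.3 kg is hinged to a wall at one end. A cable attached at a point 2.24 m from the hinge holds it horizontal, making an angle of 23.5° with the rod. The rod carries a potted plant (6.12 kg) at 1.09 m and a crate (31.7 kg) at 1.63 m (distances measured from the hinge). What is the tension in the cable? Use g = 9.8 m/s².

Choose the hinge as the axis so the unknown hinge reaction has zero arm there.
Beam weight: 38.3 × 9.8 = 375.3 N down at 1.37 m → arm 1.37 m, τ = 375.3 × 1.37 = 514.2 N·m clockwise.
Potted plant: 6.12 × 9.8 = 59.98 N down at 1.09 m → arm 1.09 m, τ = 59.98 × 1.09 = 65.38 N·m clockwise.
Crate: 31.7 × 9.8 = 310.7 N down at 1.63 m → arm 1.63 m, τ = 310.7 × 1.63 = 506.4 N·m clockwise.
Total clockwise load moment = 1086 N·m.
The cable tension T acts at 2.24 m; only its component perpendicular to the rod, T sinθ, produces torque. sin 23.5° = 0.3987.
Στ = 0 ⇒ T × 2.24 × 0.3987 = 1086 ⇒ T = 1086 / 0.8931 = 1220 N.

T ≈ 1220 N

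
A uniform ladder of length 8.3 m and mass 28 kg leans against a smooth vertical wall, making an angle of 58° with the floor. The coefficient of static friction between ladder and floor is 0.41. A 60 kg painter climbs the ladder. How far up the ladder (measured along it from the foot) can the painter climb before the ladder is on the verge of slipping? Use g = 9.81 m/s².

d ≈ 6.05 m

Choose the foot of the ladder as the axis so the floor normal and friction both act there and drop out.
Ladder weight 28×9.81 = 274.7 N acts at 4.15 m along the ladder; its horizontal arm is 4.15·cos58° = 2.199 m → τ = 604.1 N·m clockwise.
Painter weight 60×9.81 = 588.6 N at distance d → arm d·cos58° → τ = 588.6·d·0.5299 clockwise.
Wall normal N at the top has arm L sinθ = 7.039 m counterclockwise, so Στ = 0 gives N·7.039 = 604.1 + 311.9·d.
ΣFy = 0 ⇒ N_floor = 863.3 N, so the maximum friction is μ_s·N_floor = 0.41×863.3 = 354 N. ΣFx = 0 ⇒ N_wall = f, so at the slipping point N = 354 N.
Substituting: 354×7.039 = 604.1 + 311.9·d ⇒ d = (2492 − 604.1) / 311.9 = 6.05 m.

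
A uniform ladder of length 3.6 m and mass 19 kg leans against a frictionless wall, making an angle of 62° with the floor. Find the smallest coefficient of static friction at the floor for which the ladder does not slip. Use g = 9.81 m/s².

μ_min ≈ 0.266

Sum moments about the foot of the ladder (the floor normal and friction both act there and drop out).
Ladder weight 19×9.81 = 186.4 N acts at 1.8 m along the ladder; its horizontal arm is 1.8·cos62° = 0.845 m → τ = 157.5 N·m clockwise.
Wall normal N acts horizontally at the top; its moment arm is the height L sinθ = 3.6·sin62° = 3.179 m, counterclockwise.
Balancing moments: N × 3.179 = 157.5, giving N = 49.54 N.
ΣFx = 0 ⇒ f = N_wall = 49.54 N. ΣFy = 0 ⇒ N_floor = 186.4 N.
μ_min = f / N_floor = 49.54 / 186.4 = 0.266.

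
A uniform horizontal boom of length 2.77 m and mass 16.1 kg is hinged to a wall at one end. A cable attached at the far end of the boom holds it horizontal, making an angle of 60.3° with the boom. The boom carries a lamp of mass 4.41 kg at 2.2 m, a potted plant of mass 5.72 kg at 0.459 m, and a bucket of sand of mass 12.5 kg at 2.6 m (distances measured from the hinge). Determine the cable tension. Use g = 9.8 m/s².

About the hinge:
Beam weight: 16.1 × 9.8 = 157.8 N down at 1.385 m → arm 1.385 m, τ = 157.8 × 1.385 = 218.6 N·m clockwise.
Lamp: 4.41 × 9.8 = 43.22 N down at 2.2 m → arm 2.2 m, τ = 43.22 × 2.2 = 95.08 N·m clockwise.
Potted plant: 5.72 × 9.8 = 56.06 N down at 0.459 m → arm 0.459 m, τ = 56.06 × 0.459 = 25.73 N·m clockwise.
Bucket of sand: 12.5 × 9.8 = 122.5 N down at 2.6 m → arm 2.6 m, τ = 122.5 × 2.6 = 318.5 N·m clockwise.
Total clockwise load moment = 657.9 N·m.
The cable tension T acts at 2.77 m; only its component perpendicular to the boom, T sinθ, produces torque. sin 60.3° = 0.8686.
Setting net torque to zero: T × 2.77 × 0.8686 = 657.9 → T = 657.9 / 2.406 = 273 N.

T ≈ 273 N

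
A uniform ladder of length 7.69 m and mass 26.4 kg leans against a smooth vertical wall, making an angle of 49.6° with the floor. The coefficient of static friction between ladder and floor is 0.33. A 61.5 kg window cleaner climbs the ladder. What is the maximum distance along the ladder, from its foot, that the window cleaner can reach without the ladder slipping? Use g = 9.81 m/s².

Take moments about the foot of the ladder.
Ladder weight 26.4×9.81 = 259 N acts at 3.845 m along the ladder; its horizontal arm is 3.845·cos49.6° = 2.492 m → τ = 645.4 N·m clockwise.
Window cleaner weight 61.5×9.81 = 603.3 N at distance d → arm d·cos49.6° → τ = 603.3·d·0.6481 clockwise.
Wall normal N at the top has arm L sinθ = 5.856 m counterclockwise, so Στ = 0 gives N·5.856 = 645.4 + 391·d.
ΣFy = 0 ⇒ N_floor = 862.3 N, so the maximum friction is μ_s·N_floor = 0.33×862.3 = 284.6 N. ΣFx = 0 ⇒ N_wall = f, so at the slipping point N = 284.6 N.
Substituting: 284.6×5.856 = 645.4 + 391·d ⇒ d = (1667 − 645.4) / 391 = 2.61 m.

d ≈ 2.61 m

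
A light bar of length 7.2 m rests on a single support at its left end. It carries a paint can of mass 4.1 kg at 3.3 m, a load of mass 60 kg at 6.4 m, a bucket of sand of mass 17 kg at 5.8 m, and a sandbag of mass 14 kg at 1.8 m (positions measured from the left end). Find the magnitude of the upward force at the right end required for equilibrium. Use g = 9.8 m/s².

F ≈ 710 N

About the left end:
Paint can: 4.1 × 9.8 = 40.18 N down at 3.3 m → arm 3.3 m, τ = 40.18 × 3.3 = 132.6 N·m clockwise.
Load: 60 × 9.8 = 588 N down at 6.4 m → arm 6.4 m, τ = 588 × 6.4 = 3763 N·m clockwise.
Bucket of sand: 17 × 9.8 = 166.6 N down at 5.8 m → arm 5.8 m, τ = 166.6 × 5.8 = 966.3 N·m clockwise.
Sandbag: 14 × 9.8 = 137.2 N down at 1.8 m → arm 1.8 m, τ = 137.2 × 1.8 = 247 N·m clockwise.
Net moment of the loads = 5109 N·m clockwise.
The upward force F acts at the right end, arm 7.2 m, giving F × 7.2 counterclockwise.
For rotational equilibrium, F × 7.2 = 5109, so F = 5109 / 7.2 = 710 N.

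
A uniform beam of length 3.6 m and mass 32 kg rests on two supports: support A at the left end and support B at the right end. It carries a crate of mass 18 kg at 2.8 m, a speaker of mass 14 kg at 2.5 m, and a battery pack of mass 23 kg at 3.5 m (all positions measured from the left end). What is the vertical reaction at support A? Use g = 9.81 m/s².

Take moments about support B.
Beam weight: 32 × 9.81 = 313.9 N down at 1.8 m → arm 1.8 m, τ = 313.9 × 1.8 = 565 N·m counterclockwise.
Crate: 18 × 9.81 = 176.6 N down at 2.8 m → arm 0.8 m, τ = 176.6 × 0.8 = 141.3 N·m counterclockwise.
Speaker: 14 × 9.81 = 137.3 N down at 2.5 m → arm 1.1 m, τ = 137.3 × 1.1 = 151 N·m counterclockwise.
Battery pack: 23 × 9.81 = 225.6 N down at 3.5 m → arm 0.1 m, τ = 225.6 × 0.1 = 22.56 N·m counterclockwise.
Net load moment about support B = 879.9 N·m counterclockwise.
Reaction R at support A is upward at 0 m, arm 3.6 m → moment R × 3.6 clockwise.
Setting net torque to zero: R × 3.6 = 879.9 → R = 244 N.

R_A ≈ 244 N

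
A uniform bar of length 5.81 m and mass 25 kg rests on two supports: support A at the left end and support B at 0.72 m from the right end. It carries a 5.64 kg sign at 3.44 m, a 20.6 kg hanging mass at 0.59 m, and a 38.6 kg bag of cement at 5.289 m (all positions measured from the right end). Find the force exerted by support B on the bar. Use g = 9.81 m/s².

Sum moments about support A (its reaction then has zero moment arm).
Beam weight: 25 × 9.81 = 245.2 N down at 2.905 m → arm 2.905 m, τ = 245.2 × 2.905 = 712.3 N·m clockwise.
Sign: 5.64 × 9.81 = 55.33 N down at 3.44 m → arm 2.37 m, τ = 55.33 × 2.37 = 131.1 N·m clockwise.
Hanging mass: 20.6 × 9.81 = 202.1 N down at 0.59 m → arm 5.22 m, τ = 202.1 × 5.22 = 1055 N·m clockwise.
Bag of cement: 38.6 × 9.81 = 378.7 N down at 5.289 m → arm 0.521 m, τ = 378.7 × 0.521 = 197.3 N·m clockwise.
Net load moment about support A = 2096 N·m clockwise.
Reaction R at support B is upward at 0.72 m, arm 5.09 m → moment R × 5.09 counterclockwise.
For rotational equilibrium, R × 5.09 = 2096, so R = 412 N.

R_B ≈ 412 N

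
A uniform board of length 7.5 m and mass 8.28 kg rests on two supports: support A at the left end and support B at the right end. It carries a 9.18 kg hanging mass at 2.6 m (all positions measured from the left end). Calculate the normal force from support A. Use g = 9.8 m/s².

Sum moments about support B (its reaction then has zero moment arm).
Beam weight: 8.28 × 9.8 = 81.14 N down at 3.75 m → arm 3.75 m, τ = 81.14 × 3.75 = 304.3 N·m counterclockwise.
Hanging mass: 9.18 × 9.8 = 89.96 N down at 2.6 m → arm 4.9 m, τ = 89.96 × 4.9 = 440.8 N·m counterclockwise.
Net load moment about support B = 745.1 N·m counterclockwise.
Reaction R at support A is upward at 0 m, arm 7.5 m → moment R × 7.5 clockwise.
Balancing moments: R × 7.5 = 745.1, giving R = 99.3 N.

R_A ≈ 99.3 N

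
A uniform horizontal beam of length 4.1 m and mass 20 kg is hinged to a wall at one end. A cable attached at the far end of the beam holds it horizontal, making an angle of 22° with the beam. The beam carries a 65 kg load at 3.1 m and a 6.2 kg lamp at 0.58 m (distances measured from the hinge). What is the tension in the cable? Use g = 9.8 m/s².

Choose the hinge as the axis so the unknown hinge reaction has zero arm there.
Beam weight: 20 × 9.8 = 196 N down at 2.05 m → arm 2.05 m, τ = 196 × 2.05 = 401.8 N·m clockwise.
Load: 65 × 9.8 = 637 N down at 3.1 m → arm 3.1 m, τ = 637 × 3.1 = 1975 N·m clockwise.
Lamp: 6.2 × 9.8 = 60.76 N down at 0.58 m → arm 0.58 m, τ = 60.76 × 0.58 = 35.24 N·m clockwise.
Total clockwise load moment = 2412 N·m.
The cable tension T acts at 4.1 m; only its component perpendicular to the beam, T sinθ, produces torque. sin 22° = 0.3746.
For rotational equilibrium, T × 4.1 × 0.3746 = 2412, so T = 2412 / 1.536 = 1570 N.

T ≈ 1570 N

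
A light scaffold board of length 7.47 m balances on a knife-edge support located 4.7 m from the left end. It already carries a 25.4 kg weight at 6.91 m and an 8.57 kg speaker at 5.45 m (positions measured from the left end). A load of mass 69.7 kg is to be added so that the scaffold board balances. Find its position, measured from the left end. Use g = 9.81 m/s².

About the knife-edge support (at 4.7 m from the left end):
Weight: 25.4 × 9.81 = 249.2 N down at 6.91 m → arm 2.21 m, τ = 249.2 × 2.21 = 550.7 N·m clockwise.
Speaker: 8.57 × 9.81 = 84.07 N down at 5.45 m → arm 0.75 m, τ = 84.07 × 0.75 = 63.05 N·m clockwise.
Net moment of existing loads = 613.8 N·m clockwise.
The load weighs 69.7 × 9.81 = 683.8 N and must supply an equal counterclockwise moment, so its lever arm about the knife-edge support is 613.8 / 683.8 = 0.898 m.
That puts it at 4.7 − 0.898 = 3.8 m from the left end.

x ≈ 3.8 m from the left end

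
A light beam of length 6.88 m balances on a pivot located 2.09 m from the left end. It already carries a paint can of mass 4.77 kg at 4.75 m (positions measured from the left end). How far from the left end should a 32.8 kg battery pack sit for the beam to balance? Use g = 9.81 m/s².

x ≈ 1.7 m from the left end

Take moments about the pivot (at 2.09 m from the left end).
Paint can: 4.77 × 9.81 = 46.79 N down at 4.75 m → arm 2.66 m, τ = 46.79 × 2.66 = 124.5 N·m clockwise.
Net moment of existing loads = 124.5 N·m clockwise.
The battery pack weighs 32.8 × 9.81 = 321.8 N and must supply an equal counterclockwise moment, so its lever arm about the pivot is 124.5 / 321.8 = 0.387 m.
That puts it at 2.09 − 0.387 = 1.7 m from the left end.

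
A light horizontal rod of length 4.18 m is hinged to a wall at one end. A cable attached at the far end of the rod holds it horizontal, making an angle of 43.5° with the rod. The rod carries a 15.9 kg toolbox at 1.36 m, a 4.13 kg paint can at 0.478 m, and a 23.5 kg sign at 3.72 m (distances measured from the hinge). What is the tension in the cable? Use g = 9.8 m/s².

T ≈ 378 N

Take moments about the hinge.
Toolbox: 15.9 × 9.8 = 155.8 N down at 1.36 m → arm 1.36 m, τ = 155.8 × 1.36 = 211.9 N·m clockwise.
Paint can: 4.13 × 9.8 = 40.47 N down at 0.478 m → arm 0.478 m, τ = 40.47 × 0.478 = 19.34 N·m clockwise.
Sign: 23.5 × 9.8 = 230.3 N down at 3.72 m → arm 3.72 m, τ = 230.3 × 3.72 = 856.7 N·m clockwise.
Total clockwise load moment = 1088 N·m.
The cable tension T acts at 4.18 m; only its component perpendicular to the rod, T sinθ, produces torque. sin 43.5° = 0.6884.
Balancing moments: T × 4.18 × 0.6884 = 1088, giving T = 1088 / 2.878 = 378 N.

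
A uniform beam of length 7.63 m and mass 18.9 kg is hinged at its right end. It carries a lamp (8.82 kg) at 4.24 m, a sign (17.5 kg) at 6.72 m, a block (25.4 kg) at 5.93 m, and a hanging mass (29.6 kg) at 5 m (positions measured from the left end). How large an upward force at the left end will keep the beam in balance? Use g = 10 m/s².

F ≈ 313 N

Sum moments about the right end (the unknown pivot reaction has zero arm there).
Beam weight: 18.9 × 10 = 189 N down at 3.815 m → arm 3.815 m, τ = 189 × 3.815 = 721 N·m counterclockwise.
Lamp: 8.82 × 10 = 88.2 N down at 4.24 m → arm 3.39 m, τ = 88.2 × 3.39 = 299 N·m counterclockwise.
Sign: 17.5 × 10 = 175 N down at 6.72 m → arm 0.91 m, τ = 175 × 0.91 = 159.2 N·m counterclockwise.
Block: 25.4 × 10 = 254 N down at 5.93 m → arm 1.7 m, τ = 254 × 1.7 = 431.8 N·m counterclockwise.
Hanging mass: 29.6 × 10 = 296 N down at 5 m → arm 2.63 m, τ = 296 × 2.63 = 778.5 N·m counterclockwise.
Net moment of the loads = 2390 N·m counterclockwise.
The upward force F acts at the left end, arm 7.63 m, giving F × 7.63 clockwise.
Balancing moments: F × 7.63 = 2390, giving F = 2390 / 7.63 = 313 N.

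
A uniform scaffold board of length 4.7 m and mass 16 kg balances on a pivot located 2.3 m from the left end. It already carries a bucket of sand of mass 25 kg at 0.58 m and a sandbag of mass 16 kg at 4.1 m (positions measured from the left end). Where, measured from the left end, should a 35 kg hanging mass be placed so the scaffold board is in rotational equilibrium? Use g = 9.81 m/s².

x ≈ 2.68 m from the left end

Take moments about the pivot (at 2.3 m from the left end).
Beam weight: 16 × 9.81 = 157 N down at 2.35 m → arm 0.05 m, τ = 157 × 0.05 = 7.85 N·m clockwise.
Bucket of sand: 25 × 9.81 = 245.2 N down at 0.58 m → arm 1.72 m, τ = 245.2 × 1.72 = 421.7 N·m counterclockwise.
Sandbag: 16 × 9.81 = 157 N down at 4.1 m → arm 1.8 m, τ = 157 × 1.8 = 282.6 N·m clockwise.
Net moment of existing loads = 131.2 N·m counterclockwise.
The hanging mass weighs 35 × 9.81 = 343.4 N and must supply an equal clockwise moment, so its lever arm about the pivot is 131.2 / 343.4 = 0.382 m.
That puts it at 2.3 + 0.382 = 2.68 m from the left end.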